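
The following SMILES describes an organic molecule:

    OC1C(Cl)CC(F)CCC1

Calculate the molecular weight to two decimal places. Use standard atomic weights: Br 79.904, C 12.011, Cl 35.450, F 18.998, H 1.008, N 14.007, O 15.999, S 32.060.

166.62 g/mol

First, the molecular formula is C7H12ClFO (counting implicit H from valence).
  C: 7 × 12.011 = 84.077
  Cl: 1 × 35.450 = 35.450
  F: 1 × 18.998 = 18.998
  H: 12 × 1.008 = 12.096
  O: 1 × 15.999 = 15.999
Sum: 7×12.011 + 1×35.450 + 1×18.998 + 12×1.008 + 1×15.999 = 166.620 → 166.62 g/mol.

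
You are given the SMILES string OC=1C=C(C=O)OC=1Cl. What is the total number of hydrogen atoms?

Walk through each heavy atom and fill implicit hydrogens from standard valence (C 4, N 3, O 2, S 2, halogen 1):
  atom 1: O, bond orders sum to 1 (valence 2) → 1 H
  atom 2: C, bond orders sum to 4 (valence 4) → 0 H
  atom 3: C, bond orders sum to 3 (valence 4) → 1 H
  atom 4: C, bond orders sum to 4 (valence 4) → 0 H
  atom 5: C, bond orders sum to 3 (valence 4) → 1 H
  atom 6: O, bond orders sum to 2 (valence 2) → 0 H
  atom 7: O, bond orders sum to 2 (valence 2) → 0 H
  atom 8: C, bond orders sum to 4 (valence 4) → 0 H
  atom 9: Cl (halogen, monovalent) → 0 H
Total hydrogens: 3.

3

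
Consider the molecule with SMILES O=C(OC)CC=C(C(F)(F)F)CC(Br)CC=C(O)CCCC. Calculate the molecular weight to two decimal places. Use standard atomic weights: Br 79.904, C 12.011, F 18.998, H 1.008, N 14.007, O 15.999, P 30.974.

First, the molecular formula is C15H22BrF3O3 (counting implicit H from valence).
  Br: 1 × 79.904 = 79.904
  C: 15 × 12.011 = 180.165
  F: 3 × 18.998 = 56.994
  H: 22 × 1.008 = 22.176
  O: 3 × 15.999 = 47.997
Sum: 1×79.904 + 15×12.011 + 3×18.998 + 22×1.008 + 3×15.999 = 387.236 → 387.24 g/mol.

387.24 g/mol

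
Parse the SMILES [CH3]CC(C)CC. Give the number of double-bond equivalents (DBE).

Degree of unsaturation = (number of rings) + (number of π bonds).
Ring closures in the SMILES: 0.
π bonds: none → 0 DoU from unsaturation.
Total DoU = 0 + 0 = 0.

0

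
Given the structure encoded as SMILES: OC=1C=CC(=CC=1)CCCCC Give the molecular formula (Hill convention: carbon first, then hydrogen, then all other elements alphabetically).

C11H16O

Walk through each heavy atom and fill implicit hydrogens from standard valence (C 4, N 3, O 2, S 2, halogen 1):
  atom 1: O, bond orders sum to 1 (valence 2) → 1 H
  atom 2: C, bond orders sum to 4 (valence 4) → 0 H
  atom 3: C, bond orders sum to 3 (valence 4) → 1 H
  atom 4: C, bond orders sum to 3 (valence 4) → 1 H
  atom 5: C, bond orders sum to 4 (valence 4) → 0 H
  atom 6: C, bond orders sum to 3 (valence 4) → 1 H
  atom 7: C, bond orders sum to 3 (valence 4) → 1 H
  atom 8: C, bond orders sum to 2 (valence 4) → 2 H
  atom 9: C, bond orders sum to 2 (valence 4) → 2 H
  atom 10: C, bond orders sum to 2 (valence 4) → 2 H
  atom 11: C, bond orders sum to 2 (valence 4) → 2 H
  atom 12: C, bond orders sum to 1 (valence 4) → 3 H
Totals → C:11, H:16, O:1.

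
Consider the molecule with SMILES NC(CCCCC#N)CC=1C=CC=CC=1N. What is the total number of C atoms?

Count every carbon token in the SMILES (each C, including those in ring-closure positions and inside branches).
Carbon count: 13.

13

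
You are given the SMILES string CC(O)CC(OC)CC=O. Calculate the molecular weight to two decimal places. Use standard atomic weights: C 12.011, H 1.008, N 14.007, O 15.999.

First, the molecular formula is C7H14O3 (counting implicit H from valence).
  C: 7 × 12.011 = 84.077
  H: 14 × 1.008 = 14.112
  O: 3 × 15.999 = 47.997
Sum: 7×12.011 + 14×1.008 + 3×15.999 = 146.186 → 146.19 g/mol.

146.19 g/mol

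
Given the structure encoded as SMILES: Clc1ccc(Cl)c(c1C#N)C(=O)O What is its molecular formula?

Walk through each heavy atom and fill implicit hydrogens from standard valence (C 4, N 3, O 2, S 2, halogen 1); for lowercase aromatic atoms, an aromatic c carries 1 H when it has two neighbours and 0 H with three, and aromatic n carries 0 H:
  atom 1: Cl (halogen, monovalent) → 0 H
  atom 2: aromatic c, 3 neighbours → 0 H
  atom 3: aromatic c, 2 neighbours → 1 H
  atom 4: aromatic c, 2 neighbours → 1 H
  atom 5: aromatic c, 3 neighbours → 0 H
  atom 6: Cl (halogen, monovalent) → 0 H
  atom 7: aromatic c, 3 neighbours → 0 H
  atom 8: aromatic c, 3 neighbours → 0 H
  atom 9: C, bond orders sum to 4 (valence 4) → 0 H
  atom 10: N, bond orders sum to 3 (valence 3) → 0 H
  atom 11: C, bond orders sum to 4 (valence 4) → 0 H
  atom 12: O, bond orders sum to 2 (valence 2) → 0 H
  atom 13: O, bond orders sum to 1 (valence 2) → 1 H
Totals → C:8, H:3, Cl:2, N:1, O:2.

C8H3Cl2NO2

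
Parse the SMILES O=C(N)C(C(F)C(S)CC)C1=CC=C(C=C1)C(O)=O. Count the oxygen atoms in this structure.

Scan the SMILES for O atoms (remember two-letter symbols like Cl and Br are single atoms).
Oxygen count: 3.

3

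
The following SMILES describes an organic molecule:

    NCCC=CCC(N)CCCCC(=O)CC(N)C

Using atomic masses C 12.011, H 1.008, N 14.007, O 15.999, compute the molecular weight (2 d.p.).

First, the molecular formula is C14H29N3O (counting implicit H from valence).
  C: 14 × 12.011 = 168.154
  H: 29 × 1.008 = 29.232
  N: 3 × 14.007 = 42.021
  O: 1 × 15.999 = 15.999
Sum: 14×12.011 + 29×1.008 + 3×14.007 + 1×15.999 = 255.406 → 255.41 g/mol.

255.41 g/mol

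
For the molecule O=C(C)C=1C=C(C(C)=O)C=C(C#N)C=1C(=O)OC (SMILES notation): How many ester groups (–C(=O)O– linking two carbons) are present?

The ester motif appears at heavy-atom position 15 in the SMILES.
Other groups present: 2 ketone, 1 nitrile.
Ester count: 1.

1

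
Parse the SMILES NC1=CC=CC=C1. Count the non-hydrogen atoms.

Every atom symbol written in the SMILES (organic subset) is one heavy atom; implicit H are not written.
Heavy atoms by element → C:6, N:1.
Total: 7.

7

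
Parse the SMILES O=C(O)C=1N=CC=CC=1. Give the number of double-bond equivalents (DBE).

Molecular formula: C6H5NO2.
DoU = (2C + 2 + N − H − X) / 2, where X is the halogen count and O/S are ignored.
    = (2·6 + 2 + 1 − 5 − 0) / 2 = 10 / 2 = 5.

5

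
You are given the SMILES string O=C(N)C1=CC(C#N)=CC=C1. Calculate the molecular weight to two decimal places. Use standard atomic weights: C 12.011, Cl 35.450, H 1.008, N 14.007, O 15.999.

First, the molecular formula is C8H6N2O (counting implicit H from valence).
  C: 8 × 12.011 = 96.088
  H: 6 × 1.008 = 6.048
  N: 2 × 14.007 = 28.014
  O: 1 × 15.999 = 15.999
Sum: 8×12.011 + 6×1.008 + 2×14.007 + 1×15.999 = 146.149 → 146.15 g/mol.

146.15 g/mol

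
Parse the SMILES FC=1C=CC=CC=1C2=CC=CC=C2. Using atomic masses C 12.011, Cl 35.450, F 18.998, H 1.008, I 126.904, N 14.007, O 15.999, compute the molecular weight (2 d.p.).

172.20 g/mol

First, the molecular formula is C12H9F (counting implicit H from valence).
  C: 12 × 12.011 = 144.132
  F: 1 × 18.998 = 18.998
  H: 9 × 1.008 = 9.072
Sum: 12×12.011 + 1×18.998 + 9×1.008 = 172.202 → 172.20 g/mol.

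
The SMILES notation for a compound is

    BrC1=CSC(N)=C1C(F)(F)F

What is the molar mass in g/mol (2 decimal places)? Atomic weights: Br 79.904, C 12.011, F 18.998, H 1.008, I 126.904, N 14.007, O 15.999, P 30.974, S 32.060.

246.04 g/mol

First, the molecular formula is C5H3BrF3NS (counting implicit H from valence).
  Br: 1 × 79.904 = 79.904
  C: 5 × 12.011 = 60.055
  F: 3 × 18.998 = 56.994
  H: 3 × 1.008 = 3.024
  N: 1 × 14.007 = 14.007
  S: 1 × 32.060 = 32.060
Sum: 1×79.904 + 5×12.011 + 3×18.998 + 3×1.008 + 1×14.007 + 1×32.060 = 246.044 → 246.04 g/mol.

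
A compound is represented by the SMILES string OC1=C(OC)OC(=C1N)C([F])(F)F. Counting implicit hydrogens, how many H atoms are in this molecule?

6

Walk through each heavy atom and fill implicit hydrogens from standard valence (C 4, N 3, O 2, S 2, halogen 1):
  atom 1: O, bond orders sum to 1 (valence 2) → 1 H
  atom 2: C, bond orders sum to 4 (valence 4) → 0 H
  atom 3: C, bond orders sum to 4 (valence 4) → 0 H
  atom 4: O, bond orders sum to 2 (valence 2) → 0 H
  atom 5: C, bond orders sum to 1 (valence 4) → 3 H
  atom 6: O, bond orders sum to 2 (valence 2) → 0 H
  atom 7: C, bond orders sum to 4 (valence 4) → 0 H
  atom 8: C, bond orders sum to 4 (valence 4) → 0 H
  atom 9: N, bond orders sum to 1 (valence 3) → 2 H
  atom 10: C, bond orders sum to 4 (valence 4) → 0 H
  atom 11: F with explicit H count 0
  atom 12: F (halogen, monovalent) → 0 H
  atom 13: F (halogen, monovalent) → 0 H
Total hydrogens: 6.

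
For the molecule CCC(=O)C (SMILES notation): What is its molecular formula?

Walk through each heavy atom and fill implicit hydrogens from standard valence (C 4, N 3, O 2, S 2, halogen 1):
  atom 1: C, bond orders sum to 1 (valence 4) → 3 H
  atom 2: C, bond orders sum to 2 (valence 4) → 2 H
  atom 3: C, bond orders sum to 4 (valence 4) → 0 H
  atom 4: O, bond orders sum to 2 (valence 2) → 0 H
  atom 5: C, bond orders sum to 1 (valence 4) → 3 H
Totals → C:4, H:8, O:1.
In Hill order: C4H8O.

C4H8O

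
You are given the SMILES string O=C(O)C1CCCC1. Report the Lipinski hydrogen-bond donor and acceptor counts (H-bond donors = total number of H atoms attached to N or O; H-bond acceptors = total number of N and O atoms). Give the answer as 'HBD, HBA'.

Donors: find every N or O and count the H atoms it carries.
  atom 1 (O): bond orders sum to 2 → 0 H
  atom 3 (O): bond orders sum to 1 → 1 H
Lipinski HBD = 1.
Acceptors: N atoms = 0, O atoms = 2 → HBA = 2.

1, 2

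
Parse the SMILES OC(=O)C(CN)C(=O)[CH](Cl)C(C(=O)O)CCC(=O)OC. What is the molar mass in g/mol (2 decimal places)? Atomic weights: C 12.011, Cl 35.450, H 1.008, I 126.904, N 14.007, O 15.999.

First, the molecular formula is C11H16ClNO7 (counting implicit H from valence).
  C: 11 × 12.011 = 132.121
  Cl: 1 × 35.450 = 35.450
  H: 16 × 1.008 = 16.128
  N: 1 × 14.007 = 14.007
  O: 7 × 15.999 = 111.993
Sum: 11×12.011 + 1×35.450 + 16×1.008 + 1×14.007 + 7×15.999 = 309.699 → 309.70 g/mol.

309.70 g/mol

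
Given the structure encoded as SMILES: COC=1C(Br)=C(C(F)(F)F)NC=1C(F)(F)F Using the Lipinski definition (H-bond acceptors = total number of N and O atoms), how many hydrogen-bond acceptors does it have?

N atoms: 1; O atoms: 1.
Lipinski HBA = 1 + 1 = 2.

2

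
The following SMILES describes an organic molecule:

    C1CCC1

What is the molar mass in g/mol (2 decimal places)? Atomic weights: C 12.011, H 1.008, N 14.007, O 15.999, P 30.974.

First, the molecular formula is C4H8 (counting implicit H from valence).
  C: 4 × 12.011 = 48.044
  H: 8 × 1.008 = 8.064
Sum: 4×12.011 + 8×1.008 = 56.108 → 56.11 g/mol.

56.11 g/mol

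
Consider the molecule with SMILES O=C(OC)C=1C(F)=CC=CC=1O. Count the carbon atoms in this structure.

8

Count every carbon token in the SMILES (each C, including those in ring-closure positions and inside branches).
Carbon count: 8.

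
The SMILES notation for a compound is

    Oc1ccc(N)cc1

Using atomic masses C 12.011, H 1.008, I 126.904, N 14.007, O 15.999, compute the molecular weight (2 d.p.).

First, the molecular formula is C6H7NO (counting implicit H from valence).
  C: 6 × 12.011 = 72.066
  H: 7 × 1.008 = 7.056
  N: 1 × 14.007 = 14.007
  O: 1 × 15.999 = 15.999
Sum: 6×12.011 + 7×1.008 + 1×14.007 + 1×15.999 = 109.128 → 109.13 g/mol.

109.13 g/mol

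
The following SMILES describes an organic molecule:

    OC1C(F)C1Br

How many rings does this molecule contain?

1

In SMILES, each pair of matching ring-closure digits denotes one ring-closing bond; the number of such bonds equals the number of independent rings.
Ring-closure bonds here: 1.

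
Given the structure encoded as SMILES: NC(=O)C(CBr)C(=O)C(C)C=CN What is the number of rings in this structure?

In SMILES, each pair of matching ring-closure digits denotes one ring-closing bond; the number of such bonds equals the number of independent rings.
Ring-closure bonds here: 0.

0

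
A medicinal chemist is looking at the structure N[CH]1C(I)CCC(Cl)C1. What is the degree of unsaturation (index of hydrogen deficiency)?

1

Degree of unsaturation = (number of rings) + (number of π bonds).
Ring closures in the SMILES: 1.
π bonds: none → 0 DoU from unsaturation.
Total DoU = 1 + 0 = 1.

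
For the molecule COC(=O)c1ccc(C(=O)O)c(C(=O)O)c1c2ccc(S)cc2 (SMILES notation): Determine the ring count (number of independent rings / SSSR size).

2

In SMILES, each pair of matching ring-closure digits denotes one ring-closing bond; the number of such bonds equals the number of independent rings.
Ring-closure bonds here: 2.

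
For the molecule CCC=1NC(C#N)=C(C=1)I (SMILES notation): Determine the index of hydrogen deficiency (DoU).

Degree of unsaturation = (number of rings) + (number of π bonds).
Ring closures in the SMILES: 1.
π bonds: 2 double bonds (each 1 DoU), 1 triple bond (each 2 DoU) → 4 DoU from unsaturation.
Total DoU = 1 + 4 = 5.

5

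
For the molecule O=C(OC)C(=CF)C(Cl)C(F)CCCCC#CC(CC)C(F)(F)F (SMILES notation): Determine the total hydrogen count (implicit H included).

20

Walk through each heavy atom and fill implicit hydrogens from standard valence (C 4, N 3, O 2, S 2, halogen 1):
  atom 1: O, bond orders sum to 2 (valence 2) → 0 H
  atom 2: C, bond orders sum to 4 (valence 4) → 0 H
  atom 3: O, bond orders sum to 2 (valence 2) → 0 H
  atom 4: C, bond orders sum to 1 (valence 4) → 3 H
  atom 5: C, bond orders sum to 4 (valence 4) → 0 H
  atom 6: C, bond orders sum to 3 (valence 4) → 1 H
  atom 7: F (halogen, monovalent) → 0 H
  atom 8: C, bond orders sum to 3 (valence 4) → 1 H
  atom 9: Cl (halogen, monovalent) → 0 H
  atom 10: C, bond orders sum to 3 (valence 4) → 1 H
  atom 11: F (halogen, monovalent) → 0 H
  atom 12: C, bond orders sum to 2 (valence 4) → 2 H
  atom 13: C, bond orders sum to 2 (valence 4) → 2 H
  atom 14: C, bond orders sum to 2 (valence 4) → 2 H
  atom 15: C, bond orders sum to 2 (valence 4) → 2 H
  atom 16: C, bond orders sum to 4 (valence 4) → 0 H
  atom 17: C, bond orders sum to 4 (valence 4) → 0 H
  atom 18: C, bond orders sum to 3 (valence 4) → 1 H
  atom 19: C, bond orders sum to 2 (valence 4) → 2 H
  atom 20: C, bond orders sum to 1 (valence 4) → 3 H
  atom 21: C, bond orders sum to 4 (valence 4) → 0 H
  atom 22: F (halogen, monovalent) → 0 H
  atom 23: F (halogen, monovalent) → 0 H
  atom 24: F (halogen, monovalent) → 0 H
Total hydrogens: 20.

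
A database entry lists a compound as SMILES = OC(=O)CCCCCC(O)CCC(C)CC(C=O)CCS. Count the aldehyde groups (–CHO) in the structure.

1

The aldehyde motif appears at heavy-atom position 17 in the SMILES.
Other groups present: 1 carboxylic acid, 1 hydroxyl, 1 thiol.
Aldehyde count: 1.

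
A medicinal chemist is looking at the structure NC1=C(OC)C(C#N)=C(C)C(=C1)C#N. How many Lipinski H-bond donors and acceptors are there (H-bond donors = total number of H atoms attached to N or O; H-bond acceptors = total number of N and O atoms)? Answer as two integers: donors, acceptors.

2, 4

Donors: find every N or O and count the H atoms it carries.
  atom 1 (N): bond orders sum to 1 → 2 H
  atom 4 (O): bond orders sum to 2 → 0 H
  atom 8 (N): bond orders sum to 3 → 0 H
  atom 14 (N): bond orders sum to 3 → 0 H
Lipinski HBD = 2.
Acceptors: N atoms = 3, O atoms = 1 → HBA = 4.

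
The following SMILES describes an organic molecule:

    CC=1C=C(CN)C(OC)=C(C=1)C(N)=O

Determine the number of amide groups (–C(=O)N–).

The amide motif appears at heavy-atom position 12 in the SMILES.
Other groups present: 1 ether, 1 primary amine.
Amide count: 1.

1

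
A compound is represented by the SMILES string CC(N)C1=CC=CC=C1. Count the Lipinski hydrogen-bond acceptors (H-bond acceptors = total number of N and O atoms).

1

N atoms: 1; O atoms: 0.
Lipinski HBA = 1 + 0 = 1.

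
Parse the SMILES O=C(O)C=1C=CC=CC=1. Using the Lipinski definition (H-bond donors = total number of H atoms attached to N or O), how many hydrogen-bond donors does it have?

1

Donors: find every N or O and count the H atoms it carries.
  atom 1 (O): bond orders sum to 2 → 0 H
  atom 3 (O): bond orders sum to 1 → 1 H
Lipinski HBD = 1.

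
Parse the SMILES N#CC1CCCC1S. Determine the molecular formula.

Walk through each heavy atom and fill implicit hydrogens from standard valence (C 4, N 3, O 2, S 2, halogen 1):
  atom 1: N, bond orders sum to 3 (valence 3) → 0 H
  atom 2: C, bond orders sum to 4 (valence 4) → 0 H
  atom 3: C, bond orders sum to 3 (valence 4) → 1 H
  atom 4: C, bond orders sum to 2 (valence 4) → 2 H
  atom 5: C, bond orders sum to 2 (valence 4) → 2 H
  atom 6: C, bond orders sum to 2 (valence 4) → 2 H
  atom 7: C, bond orders sum to 3 (valence 4) → 1 H
  atom 8: S, bond orders sum to 1 (valence 2) → 1 H
Totals → C:6, H:9, N:1, S:1.
In Hill order: C6H9NS.

C6H9NS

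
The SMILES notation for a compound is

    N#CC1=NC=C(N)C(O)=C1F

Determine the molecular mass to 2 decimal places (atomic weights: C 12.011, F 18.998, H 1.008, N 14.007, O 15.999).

First, the molecular formula is C6H4FN3O (counting implicit H from valence).
  C: 6 × 12.011 = 72.066
  F: 1 × 18.998 = 18.998
  H: 4 × 1.008 = 4.032
  N: 3 × 14.007 = 42.021
  O: 1 × 15.999 = 15.999
Sum: 6×12.011 + 1×18.998 + 4×1.008 + 3×14.007 + 1×15.999 = 153.116 → 153.12 g/mol.

153.12 g/mol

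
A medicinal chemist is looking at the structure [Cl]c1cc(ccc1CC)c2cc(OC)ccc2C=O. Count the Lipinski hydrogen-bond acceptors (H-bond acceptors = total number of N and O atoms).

2

N atoms: 0; O atoms: 2.
Lipinski HBA = 0 + 2 = 2.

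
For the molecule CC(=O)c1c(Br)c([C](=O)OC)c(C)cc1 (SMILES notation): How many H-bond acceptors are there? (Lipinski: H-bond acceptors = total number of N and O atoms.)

N atoms: 0; O atoms: 3.
Lipinski HBA = 0 + 3 = 3.

3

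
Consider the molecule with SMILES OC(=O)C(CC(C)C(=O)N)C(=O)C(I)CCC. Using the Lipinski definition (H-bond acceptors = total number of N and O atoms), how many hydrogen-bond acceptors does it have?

5

N atoms: 1; O atoms: 4.
Lipinski HBA = 1 + 4 = 5.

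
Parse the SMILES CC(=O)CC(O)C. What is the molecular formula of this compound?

C5H10O2

Walk through each heavy atom and fill implicit hydrogens from standard valence (C 4, N 3, O 2, S 2, halogen 1):
  atom 1: C, bond orders sum to 1 (valence 4) → 3 H
  atom 2: C, bond orders sum to 4 (valence 4) → 0 H
  atom 3: O, bond orders sum to 2 (valence 2) → 0 H
  atom 4: C, bond orders sum to 2 (valence 4) → 2 H
  atom 5: C, bond orders sum to 3 (valence 4) → 1 H
  atom 6: O, bond orders sum to 1 (valence 2) → 1 H
  atom 7: C, bond orders sum to 1 (valence 4) → 3 H
Totals → C:5, H:10, O:2.
In Hill order: C5H10O2.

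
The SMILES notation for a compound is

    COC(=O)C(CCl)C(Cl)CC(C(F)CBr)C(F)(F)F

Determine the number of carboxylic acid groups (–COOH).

0

Scan the SMILES for the carboxylic acid motif — none present.
Groups that are present: 1 ester.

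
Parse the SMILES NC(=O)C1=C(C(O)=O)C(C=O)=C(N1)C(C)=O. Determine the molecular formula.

C9H8N2O5

Walk through each heavy atom and fill implicit hydrogens from standard valence (C 4, N 3, O 2, S 2, halogen 1):
  atom 1: N, bond orders sum to 1 (valence 3) → 2 H
  atom 2: C, bond orders sum to 4 (valence 4) → 0 H
  atom 3: O, bond orders sum to 2 (valence 2) → 0 H
  atom 4: C, bond orders sum to 4 (valence 4) → 0 H
  atom 5: C, bond orders sum to 4 (valence 4) → 0 H
  atom 6: C, bond orders sum to 4 (valence 4) → 0 H
  atom 7: O, bond orders sum to 1 (valence 2) → 1 H
  atom 8: O, bond orders sum to 2 (valence 2) → 0 H
  atom 9: C, bond orders sum to 4 (valence 4) → 0 H
  atom 10: C, bond orders sum to 3 (valence 4) → 1 H
  atom 11: O, bond orders sum to 2 (valence 2) → 0 H
  atom 12: C, bond orders sum to 4 (valence 4) → 0 H
  atom 13: N, bond orders sum to 2 (valence 3) → 1 H
  atom 14: C, bond orders sum to 4 (valence 4) → 0 H
  atom 15: C, bond orders sum to 1 (valence 4) → 3 H
  atom 16: O, bond orders sum to 2 (valence 2) → 0 H
Totals → C:9, H:8, N:2, O:5.
In Hill order: C9H8N2O5.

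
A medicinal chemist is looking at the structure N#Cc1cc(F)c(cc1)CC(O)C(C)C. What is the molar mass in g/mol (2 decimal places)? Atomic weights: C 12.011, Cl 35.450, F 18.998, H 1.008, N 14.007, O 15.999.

First, the molecular formula is C12H14FNO (counting implicit H from valence).
  C: 12 × 12.011 = 144.132
  F: 1 × 18.998 = 18.998
  H: 14 × 1.008 = 14.112
  N: 1 × 14.007 = 14.007
  O: 1 × 15.999 = 15.999
Sum: 12×12.011 + 1×18.998 + 14×1.008 + 1×14.007 + 1×15.999 = 207.248 → 207.25 g/mol.

207.25 g/mol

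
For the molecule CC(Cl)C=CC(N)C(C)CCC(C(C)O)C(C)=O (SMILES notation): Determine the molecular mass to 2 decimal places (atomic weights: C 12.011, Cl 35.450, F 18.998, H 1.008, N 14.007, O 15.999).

First, the molecular formula is C14H26ClNO2 (counting implicit H from valence).
  C: 14 × 12.011 = 168.154
  Cl: 1 × 35.450 = 35.450
  H: 26 × 1.008 = 26.208
  N: 1 × 14.007 = 14.007
  O: 2 × 15.999 = 31.998
Sum: 14×12.011 + 1×35.450 + 26×1.008 + 1×14.007 + 2×15.999 = 275.817 → 275.82 g/mol.

275.82 g/mol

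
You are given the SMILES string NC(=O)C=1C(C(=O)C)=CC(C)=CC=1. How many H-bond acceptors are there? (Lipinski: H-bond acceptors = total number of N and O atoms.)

3

N atoms: 1; O atoms: 2.
Lipinski HBA = 1 + 2 = 3.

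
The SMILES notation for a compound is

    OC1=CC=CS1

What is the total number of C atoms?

Count every carbon token in the SMILES (each C, including those in ring-closure positions and inside branches).
Carbon count: 4.

4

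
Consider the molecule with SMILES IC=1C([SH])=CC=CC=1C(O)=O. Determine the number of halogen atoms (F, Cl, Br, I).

Halogen atoms appear at heavy-atom position 1 (1×I).
Other groups present: 1 carboxylic acid, 1 thiol.
Halogen count: 1.

1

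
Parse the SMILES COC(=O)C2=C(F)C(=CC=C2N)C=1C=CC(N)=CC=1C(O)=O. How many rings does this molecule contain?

2

In SMILES, each pair of matching ring-closure digits denotes one ring-closing bond; the number of such bonds equals the number of independent rings.
Ring-closure bonds here: 2.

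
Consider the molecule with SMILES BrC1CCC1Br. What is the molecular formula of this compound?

C4H6Br2

Walk through each heavy atom and fill implicit hydrogens from standard valence (C 4, N 3, O 2, S 2, halogen 1):
  atom 1: Br (halogen, monovalent) → 0 H
  atom 2: C, bond orders sum to 3 (valence 4) → 1 H
  atom 3: C, bond orders sum to 2 (valence 4) → 2 H
  atom 4: C, bond orders sum to 2 (valence 4) → 2 H
  atom 5: C, bond orders sum to 3 (valence 4) → 1 H
  atom 6: Br (halogen, monovalent) → 0 H
Totals → C:4, H:6, Br:2.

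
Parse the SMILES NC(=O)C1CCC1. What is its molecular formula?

C5H9NO

Walk through each heavy atom and fill implicit hydrogens from standard valence (C 4, N 3, O 2, S 2, halogen 1):
  atom 1: N, bond orders sum to 1 (valence 3) → 2 H
  atom 2: C, bond orders sum to 4 (valence 4) → 0 H
  atom 3: O, bond orders sum to 2 (valence 2) → 0 H
  atom 4: C, bond orders sum to 3 (valence 4) → 1 H
  atom 5: C, bond orders sum to 2 (valence 4) → 2 H
  atom 6: C, bond orders sum to 2 (valence 4) → 2 H
  atom 7: C, bond orders sum to 2 (valence 4) → 2 H
Totals → C:5, H:9, N:1, O:1.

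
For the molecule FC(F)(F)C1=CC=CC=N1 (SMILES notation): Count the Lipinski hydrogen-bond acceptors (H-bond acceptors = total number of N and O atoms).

1

N atoms: 1; O atoms: 0.
Lipinski HBA = 1 + 0 = 1.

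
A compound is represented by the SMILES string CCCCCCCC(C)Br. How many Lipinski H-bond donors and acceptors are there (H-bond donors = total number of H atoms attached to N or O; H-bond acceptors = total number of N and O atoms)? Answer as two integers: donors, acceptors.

0, 0

Donors: find every N or O and count the H atoms it carries.
  (no N or O atoms present)
Lipinski HBD = 0.
Acceptors: N atoms = 0, O atoms = 0 → HBA = 0.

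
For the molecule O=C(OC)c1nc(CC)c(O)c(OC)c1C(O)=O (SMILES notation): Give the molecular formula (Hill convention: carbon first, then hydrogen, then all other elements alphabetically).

C11H13NO6

Walk through each heavy atom and fill implicit hydrogens from standard valence (C 4, N 3, O 2, S 2, halogen 1); for lowercase aromatic atoms, an aromatic c carries 1 H when it has two neighbours and 0 H with three, and aromatic n carries 0 H:
  atom 1: O, bond orders sum to 2 (valence 2) → 0 H
  atom 2: C, bond orders sum to 4 (valence 4) → 0 H
  atom 3: O, bond orders sum to 2 (valence 2) → 0 H
  atom 4: C, bond orders sum to 1 (valence 4) → 3 H
  atom 5: aromatic c, 3 neighbours → 0 H
  atom 6: aromatic n, 2 neighbours → 0 H
  atom 7: aromatic c, 3 neighbours → 0 H
  atom 8: C, bond orders sum to 2 (valence 4) → 2 H
  atom 9: C, bond orders sum to 1 (valence 4) → 3 H
  atom 10: aromatic c, 3 neighbours → 0 H
  atom 11: O, bond orders sum to 1 (valence 2) → 1 H
  atom 12: aromatic c, 3 neighbours → 0 H
  atom 13: O, bond orders sum to 2 (valence 2) → 0 H
  atom 14: C, bond orders sum to 1 (valence 4) → 3 H
  atom 15: aromatic c, 3 neighbours → 0 H
  atom 16: C, bond orders sum to 4 (valence 4) → 0 H
  atom 17: O, bond orders sum to 1 (valence 2) → 1 H
  atom 18: O, bond orders sum to 2 (valence 2) → 0 H
Totals → C:11, H:13, N:1, O:6.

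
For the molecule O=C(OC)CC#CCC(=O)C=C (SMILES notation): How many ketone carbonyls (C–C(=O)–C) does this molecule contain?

The ketone motif appears at heavy-atom position 9 in the SMILES.
Other groups present: 1 alkene, 1 alkyne, 1 ester.
Ketone count: 1.

1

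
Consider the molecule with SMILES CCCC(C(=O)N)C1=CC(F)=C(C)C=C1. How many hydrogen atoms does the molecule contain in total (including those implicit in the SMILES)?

16

Walk through each heavy atom and fill implicit hydrogens from standard valence (C 4, N 3, O 2, S 2, halogen 1):
  atom 1: C, bond orders sum to 1 (valence 4) → 3 H
  atom 2: C, bond orders sum to 2 (valence 4) → 2 H
  atom 3: C, bond orders sum to 2 (valence 4) → 2 H
  atom 4: C, bond orders sum to 3 (valence 4) → 1 H
  atom 5: C, bond orders sum to 4 (valence 4) → 0 H
  atom 6: O, bond orders sum to 2 (valence 2) → 0 H
  atom 7: N, bond orders sum to 1 (valence 3) → 2 H
  atom 8: C, bond orders sum to 4 (valence 4) → 0 H
  atom 9: C, bond orders sum to 3 (valence 4) → 1 H
  atom 10: C, bond orders sum to 4 (valence 4) → 0 H
  atom 11: F (halogen, monovalent) → 0 H
  atom 12: C, bond orders sum to 4 (valence 4) → 0 H
  atom 13: C, bond orders sum to 1 (valence 4) → 3 H
  atom 14: C, bond orders sum to 3 (valence 4) → 1 H
  atom 15: C, bond orders sum to 3 (valence 4) → 1 H
Total hydrogens: 16.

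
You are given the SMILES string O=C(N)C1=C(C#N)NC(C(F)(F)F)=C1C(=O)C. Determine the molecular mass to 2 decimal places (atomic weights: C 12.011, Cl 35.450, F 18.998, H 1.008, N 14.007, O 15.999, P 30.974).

First, the molecular formula is C9H6F3N3O2 (counting implicit H from valence).
  C: 9 × 12.011 = 108.099
  F: 3 × 18.998 = 56.994
  H: 6 × 1.008 = 6.048
  N: 3 × 14.007 = 42.021
  O: 2 × 15.999 = 31.998
Sum: 9×12.011 + 3×18.998 + 6×1.008 + 3×14.007 + 2×15.999 = 245.160 → 245.16 g/mol.

245.16 g/mol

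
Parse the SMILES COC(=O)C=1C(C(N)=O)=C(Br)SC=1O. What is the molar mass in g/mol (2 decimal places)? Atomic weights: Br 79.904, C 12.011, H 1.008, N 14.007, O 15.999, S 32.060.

280.09 g/mol

First, the molecular formula is C7H6BrNO4S (counting implicit H from valence).
  Br: 1 × 79.904 = 79.904
  C: 7 × 12.011 = 84.077
  H: 6 × 1.008 = 6.048
  N: 1 × 14.007 = 14.007
  O: 4 × 15.999 = 63.996
  S: 1 × 32.060 = 32.060
Sum: 1×79.904 + 7×12.011 + 6×1.008 + 1×14.007 + 4×15.999 + 1×32.060 = 280.092 → 280.09 g/mol.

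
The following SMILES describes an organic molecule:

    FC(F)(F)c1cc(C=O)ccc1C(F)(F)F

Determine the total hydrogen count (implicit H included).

4

Walk through each heavy atom and fill implicit hydrogens from standard valence (C 4, N 3, O 2, S 2, halogen 1); for lowercase aromatic atoms, an aromatic c carries 1 H when it has two neighbours and 0 H with three, and aromatic n carries 0 H:
  atom 1: F (halogen, monovalent) → 0 H
  atom 2: C, bond orders sum to 4 (valence 4) → 0 H
  atom 3: F (halogen, monovalent) → 0 H
  atom 4: F (halogen, monovalent) → 0 H
  atom 5: aromatic c, 3 neighbours → 0 H
  atom 6: aromatic c, 2 neighbours → 1 H
  atom 7: aromatic c, 3 neighbours → 0 H
  atom 8: C, bond orders sum to 3 (valence 4) → 1 H
  atom 9: O, bond orders sum to 2 (valence 2) → 0 H
  atom 10: aromatic c, 2 neighbours → 1 H
  atom 11: aromatic c, 2 neighbours → 1 H
  atom 12: aromatic c, 3 neighbours → 0 H
  atom 13: C, bond orders sum to 4 (valence 4) → 0 H
  atom 14: F (halogen, monovalent) → 0 H
  atom 15: F (halogen, monovalent) → 0 H
  atom 16: F (halogen, monovalent) → 0 H
Total hydrogens: 4.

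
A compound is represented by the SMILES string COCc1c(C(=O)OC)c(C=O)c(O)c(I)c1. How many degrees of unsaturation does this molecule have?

Molecular formula: C11H11IO5.
DoU = (2C + 2 + N − H − X) / 2, where X is the halogen count and O/S are ignored.
    = (2·11 + 2 + 0 − 11 − 1) / 2 = 12 / 2 = 6.

6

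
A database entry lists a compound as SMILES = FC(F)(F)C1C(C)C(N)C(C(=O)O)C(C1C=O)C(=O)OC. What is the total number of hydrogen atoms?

Walk through each heavy atom and fill implicit hydrogens from standard valence (C 4, N 3, O 2, S 2, halogen 1):
  atom 1: F (halogen, monovalent) → 0 H
  atom 2: C, bond orders sum to 4 (valence 4) → 0 H
  atom 3: F (halogen, monovalent) → 0 H
  atom 4: F (halogen, monovalent) → 0 H
  atom 5: C, bond orders sum to 3 (valence 4) → 1 H
  atom 6: C, bond orders sum to 3 (valence 4) → 1 H
  atom 7: C, bond orders sum to 1 (valence 4) → 3 H
  atom 8: C, bond orders sum to 3 (valence 4) → 1 H
  atom 9: N, bond orders sum to 1 (valence 3) → 2 H
  atom 10: C, bond orders sum to 3 (valence 4) → 1 H
  atom 11: C, bond orders sum to 4 (valence 4) → 0 H
  atom 12: O, bond orders sum to 2 (valence 2) → 0 H
  atom 13: O, bond orders sum to 1 (valence 2) → 1 H
  atom 14: C, bond orders sum to 3 (valence 4) → 1 H
  atom 15: C, bond orders sum to 3 (valence 4) → 1 H
  atom 16: C, bond orders sum to 3 (valence 4) → 1 H
  atom 17: O, bond orders sum to 2 (valence 2) → 0 H
  atom 18: C, bond orders sum to 4 (valence 4) → 0 H
  atom 19: O, bond orders sum to 2 (valence 2) → 0 H
  atom 20: O, bond orders sum to 2 (valence 2) → 0 H
  atom 21: C, bond orders sum to 1 (valence 4) → 3 H
Total hydrogens: 16.

16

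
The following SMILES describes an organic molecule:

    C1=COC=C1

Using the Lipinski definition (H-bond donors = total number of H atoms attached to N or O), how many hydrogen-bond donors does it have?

0

Donors: find every N or O and count the H atoms it carries.
  atom 3 (O): bond orders sum to 2 → 0 H
Lipinski HBD = 0.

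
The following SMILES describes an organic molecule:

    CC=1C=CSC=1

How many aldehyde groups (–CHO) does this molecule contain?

Scan the SMILES for the aldehyde motif — none present.

0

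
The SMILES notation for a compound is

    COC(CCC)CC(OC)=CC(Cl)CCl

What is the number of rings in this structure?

0

In SMILES, each pair of matching ring-closure digits denotes one ring-closing bond; the number of such bonds equals the number of independent rings.
Ring-closure bonds here: 0.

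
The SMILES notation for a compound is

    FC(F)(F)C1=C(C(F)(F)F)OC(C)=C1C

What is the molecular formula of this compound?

Walk through each heavy atom and fill implicit hydrogens from standard valence (C 4, N 3, O 2, S 2, halogen 1):
  atom 1: F (halogen, monovalent) → 0 H
  atom 2: C, bond orders sum to 4 (valence 4) → 0 H
  atom 3: F (halogen, monovalent) → 0 H
  atom 4: F (halogen, monovalent) → 0 H
  atom 5: C, bond orders sum to 4 (valence 4) → 0 H
  atom 6: C, bond orders sum to 4 (valence 4) → 0 H
  atom 7: C, bond orders sum to 4 (valence 4) → 0 H
  atom 8: F (halogen, monovalent) → 0 H
  atom 9: F (halogen, monovalent) → 0 H
  atom 10: F (halogen, monovalent) → 0 H
  atom 11: O, bond orders sum to 2 (valence 2) → 0 H
  atom 12: C, bond orders sum to 4 (valence 4) → 0 H
  atom 13: C, bond orders sum to 1 (valence 4) → 3 H
  atom 14: C, bond orders sum to 4 (valence 4) → 0 H
  atom 15: C, bond orders sum to 1 (valence 4) → 3 H
Totals → C:8, H:6, F:6, O:1.
In Hill order: C8H6F6O.

C8H6F6O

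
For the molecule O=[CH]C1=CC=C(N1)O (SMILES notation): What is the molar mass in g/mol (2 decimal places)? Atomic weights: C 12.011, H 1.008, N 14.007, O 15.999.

First, the molecular formula is C5H5NO2 (counting implicit H from valence).
  C: 5 × 12.011 = 60.055
  H: 5 × 1.008 = 5.040
  N: 1 × 14.007 = 14.007
  O: 2 × 15.999 = 31.998
Sum: 5×12.011 + 5×1.008 + 1×14.007 + 2×15.999 = 111.100 → 111.10 g/mol.

111.10 g/mol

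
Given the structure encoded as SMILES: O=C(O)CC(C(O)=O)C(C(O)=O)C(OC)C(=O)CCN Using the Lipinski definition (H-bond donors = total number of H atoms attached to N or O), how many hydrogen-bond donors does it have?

Donors: find every N or O and count the H atoms it carries.
  atom 1 (O): bond orders sum to 2 → 0 H
  atom 3 (O): bond orders sum to 1 → 1 H
  atom 7 (O): bond orders sum to 1 → 1 H
  atom 8 (O): bond orders sum to 2 → 0 H
  atom 11 (O): bond orders sum to 1 → 1 H
  atom 12 (O): bond orders sum to 2 → 0 H
  atom 14 (O): bond orders sum to 2 → 0 H
  atom 17 (O): bond orders sum to 2 → 0 H
  atom 20 (N): bond orders sum to 1 → 2 H
Lipinski HBD = 5.

5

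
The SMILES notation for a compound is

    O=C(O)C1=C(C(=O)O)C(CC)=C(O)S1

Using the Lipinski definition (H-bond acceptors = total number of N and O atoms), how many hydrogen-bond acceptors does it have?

5

N atoms: 0; O atoms: 5.
Lipinski HBA = 0 + 5 = 5.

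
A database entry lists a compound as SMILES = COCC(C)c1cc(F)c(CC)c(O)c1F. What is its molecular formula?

C12H16F2O2

Walk through each heavy atom and fill implicit hydrogens from standard valence (C 4, N 3, O 2, S 2, halogen 1); for lowercase aromatic atoms, an aromatic c carries 1 H when it has two neighbours and 0 H with three, and aromatic n carries 0 H:
  atom 1: C, bond orders sum to 1 (valence 4) → 3 H
  atom 2: O, bond orders sum to 2 (valence 2) → 0 H
  atom 3: C, bond orders sum to 2 (valence 4) → 2 H
  atom 4: C, bond orders sum to 3 (valence 4) → 1 H
  atom 5: C, bond orders sum to 1 (valence 4) → 3 H
  atom 6: aromatic c, 3 neighbours → 0 H
  atom 7: aromatic c, 2 neighbours → 1 H
  atom 8: aromatic c, 3 neighbours → 0 H
  atom 9: F (halogen, monovalent) → 0 H
  atom 10: aromatic c, 3 neighbours → 0 H
  atom 11: C, bond orders sum to 2 (valence 4) → 2 H
  atom 12: C, bond orders sum to 1 (valence 4) → 3 H
  atom 13: aromatic c, 3 neighbours → 0 H
  atom 14: O, bond orders sum to 1 (valence 2) → 1 H
  atom 15: aromatic c, 3 neighbours → 0 H
  atom 16: F (halogen, monovalent) → 0 H
Totals → C:12, H:16, F:2, O:2.
In Hill order: C12H16F2O2.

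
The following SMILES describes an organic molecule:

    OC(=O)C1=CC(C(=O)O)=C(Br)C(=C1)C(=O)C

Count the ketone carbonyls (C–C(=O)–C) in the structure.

1

The ketone motif appears at heavy-atom position 14 in the SMILES.
Other groups present: 2 carboxylic acid.
Ketone count: 1.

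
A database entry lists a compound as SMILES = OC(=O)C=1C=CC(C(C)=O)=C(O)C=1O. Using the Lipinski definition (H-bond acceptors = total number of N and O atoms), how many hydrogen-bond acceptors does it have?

N atoms: 0; O atoms: 5.
Lipinski HBA = 0 + 5 = 5.

5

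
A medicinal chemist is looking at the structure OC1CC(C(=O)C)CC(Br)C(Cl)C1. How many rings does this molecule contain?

1

In SMILES, each pair of matching ring-closure digits denotes one ring-closing bond; the number of such bonds equals the number of independent rings.
Ring-closure bonds here: 1.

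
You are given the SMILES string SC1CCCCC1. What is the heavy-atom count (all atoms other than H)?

Every atom symbol written in the SMILES (organic subset) is one heavy atom; implicit H are not written.
Heavy atoms by element → C:6, S:1.
Total: 7.

7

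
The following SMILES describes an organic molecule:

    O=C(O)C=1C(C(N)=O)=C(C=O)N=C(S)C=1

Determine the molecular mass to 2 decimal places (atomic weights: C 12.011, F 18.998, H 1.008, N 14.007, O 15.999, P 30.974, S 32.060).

First, the molecular formula is C8H6N2O4S (counting implicit H from valence).
  C: 8 × 12.011 = 96.088
  H: 6 × 1.008 = 6.048
  N: 2 × 14.007 = 28.014
  O: 4 × 15.999 = 63.996
  S: 1 × 32.060 = 32.060
Sum: 8×12.011 + 6×1.008 + 2×14.007 + 4×15.999 + 1×32.060 = 226.206 → 226.21 g/mol.

226.21 g/mol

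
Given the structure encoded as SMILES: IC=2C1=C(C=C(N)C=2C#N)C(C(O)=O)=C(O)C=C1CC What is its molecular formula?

C14H11IN2O3

Walk through each heavy atom and fill implicit hydrogens from standard valence (C 4, N 3, O 2, S 2, halogen 1):
  atom 1: I (halogen, monovalent) → 0 H
  atom 2: C, bond orders sum to 4 (valence 4) → 0 H
  atom 3: C, bond orders sum to 4 (valence 4) → 0 H
  atom 4: C, bond orders sum to 4 (valence 4) → 0 H
  atom 5: C, bond orders sum to 3 (valence 4) → 1 H
  atom 6: C, bond orders sum to 4 (valence 4) → 0 H
  atom 7: N, bond orders sum to 1 (valence 3) → 2 H
  atom 8: C, bond orders sum to 4 (valence 4) → 0 H
  atom 9: C, bond orders sum to 4 (valence 4) → 0 H
  atom 10: N, bond orders sum to 3 (valence 3) → 0 H
  atom 11: C, bond orders sum to 4 (valence 4) → 0 H
  atom 12: C, bond orders sum to 4 (valence 4) → 0 H
  atom 13: O, bond orders sum to 1 (valence 2) → 1 H
  atom 14: O, bond orders sum to 2 (valence 2) → 0 H
  atom 15: C, bond orders sum to 4 (valence 4) → 0 H
  atom 16: O, bond orders sum to 1 (valence 2) → 1 H
  atom 17: C, bond orders sum to 3 (valence 4) → 1 H
  atom 18: C, bond orders sum to 4 (valence 4) → 0 H
  atom 19: C, bond orders sum to 2 (valence 4) → 2 H
  atom 20: C, bond orders sum to 1 (valence 4) → 3 H
Totals → C:14, H:11, I:1, N:2, O:3.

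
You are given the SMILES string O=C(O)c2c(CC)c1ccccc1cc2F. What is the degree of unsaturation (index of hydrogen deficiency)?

8

Molecular formula: C13H11FO2.
DoU = (2C + 2 + N − H − X) / 2, where X is the halogen count and O/S are ignored.
    = (2·13 + 2 + 0 − 11 − 1) / 2 = 16 / 2 = 8.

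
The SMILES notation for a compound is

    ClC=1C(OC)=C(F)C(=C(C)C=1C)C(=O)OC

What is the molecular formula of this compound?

Walk through each heavy atom and fill implicit hydrogens from standard valence (C 4, N 3, O 2, S 2, halogen 1):
  atom 1: Cl (halogen, monovalent) → 0 H
  atom 2: C, bond orders sum to 4 (valence 4) → 0 H
  atom 3: C, bond orders sum to 4 (valence 4) → 0 H
  atom 4: O, bond orders sum to 2 (valence 2) → 0 H
  atom 5: C, bond orders sum to 1 (valence 4) → 3 H
  atom 6: C, bond orders sum to 4 (valence 4) → 0 H
  atom 7: F (halogen, monovalent) → 0 H
  atom 8: C, bond orders sum to 4 (valence 4) → 0 H
  atom 9: C, bond orders sum to 4 (valence 4) → 0 H
  atom 10: C, bond orders sum to 1 (valence 4) → 3 H
  atom 11: C, bond orders sum to 4 (valence 4) → 0 H
  atom 12: C, bond orders sum to 1 (valence 4) → 3 H
  atom 13: C, bond orders sum to 4 (valence 4) → 0 H
  atom 14: O, bond orders sum to 2 (valence 2) → 0 H
  atom 15: O, bond orders sum to 2 (valence 2) → 0 H
  atom 16: C, bond orders sum to 1 (valence 4) → 3 H
Totals → C:11, H:12, Cl:1, F:1, O:3.
In Hill order: C11H12ClFO3.

C11H12ClFO3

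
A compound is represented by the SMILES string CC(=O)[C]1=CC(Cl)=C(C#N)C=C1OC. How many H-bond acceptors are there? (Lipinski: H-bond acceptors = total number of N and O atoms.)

N atoms: 1; O atoms: 2.
Lipinski HBA = 1 + 2 = 3.

3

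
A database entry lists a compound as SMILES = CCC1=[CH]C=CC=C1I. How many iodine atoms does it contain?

Scan the SMILES for I atoms (remember two-letter symbols like Cl and Br are single atoms).
Iodine count: 1.

1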